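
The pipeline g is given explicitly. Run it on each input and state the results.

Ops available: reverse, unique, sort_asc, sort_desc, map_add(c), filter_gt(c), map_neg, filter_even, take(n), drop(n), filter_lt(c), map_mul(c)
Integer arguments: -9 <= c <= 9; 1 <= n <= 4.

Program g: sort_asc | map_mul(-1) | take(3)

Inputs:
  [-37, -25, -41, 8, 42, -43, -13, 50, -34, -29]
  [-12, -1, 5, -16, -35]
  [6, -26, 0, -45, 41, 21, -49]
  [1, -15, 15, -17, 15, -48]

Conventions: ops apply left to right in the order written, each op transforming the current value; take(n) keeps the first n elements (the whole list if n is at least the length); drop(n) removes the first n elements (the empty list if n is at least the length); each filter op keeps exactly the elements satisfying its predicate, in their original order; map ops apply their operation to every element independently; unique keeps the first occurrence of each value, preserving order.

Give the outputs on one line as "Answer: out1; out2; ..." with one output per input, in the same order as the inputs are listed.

Execution, op by op:
  [-37, -25, -41, 8, 42, -43, -13, 50, -34, -29] -> [-43, -41, -37, -34, -29, -25, -13, 8, 42, 50] -> [43, 41, 37, 34, 29, 25, 13, -8, -42, -50] -> [43, 41, 37]
  [-12, -1, 5, -16, -35] -> [-35, -16, -12, -1, 5] -> [35, 16, 12, 1, -5] -> [35, 16, 12]
  [6, -26, 0, -45, 41, 21, -49] -> [-49, -45, -26, 0, 6, 21, 41] -> [49, 45, 26, 0, -6, -21, -41] -> [49, 45, 26]
  [1, -15, 15, -17, 15, -48] -> [-48, -17, -15, 1, 15, 15] -> [48, 17, 15, -1, -15, -15] -> [48, 17, 15]

[43, 41, 37]; [35, 16, 12]; [49, 45, 26]; [48, 17, 15]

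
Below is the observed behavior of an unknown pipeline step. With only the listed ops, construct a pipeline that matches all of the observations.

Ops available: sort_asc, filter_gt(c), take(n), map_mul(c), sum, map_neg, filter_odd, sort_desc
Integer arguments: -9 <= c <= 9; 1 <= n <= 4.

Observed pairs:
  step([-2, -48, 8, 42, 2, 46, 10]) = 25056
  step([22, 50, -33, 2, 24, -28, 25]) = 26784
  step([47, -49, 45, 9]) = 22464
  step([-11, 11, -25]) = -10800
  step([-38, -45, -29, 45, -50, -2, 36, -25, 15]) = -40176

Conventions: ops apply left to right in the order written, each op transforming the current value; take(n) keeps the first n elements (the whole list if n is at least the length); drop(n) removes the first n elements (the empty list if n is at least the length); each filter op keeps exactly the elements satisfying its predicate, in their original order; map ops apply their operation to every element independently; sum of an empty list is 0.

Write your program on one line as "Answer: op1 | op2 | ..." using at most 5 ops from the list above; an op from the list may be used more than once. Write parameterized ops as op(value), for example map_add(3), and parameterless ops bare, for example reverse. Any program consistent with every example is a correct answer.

map_mul(8) | map_mul(6) | map_neg | map_mul(-9) | sum

Check, running the answer program on each example:
  [-2, -48, 8, 42, 2, 46, 10] -> [-16, -384, 64, 336, 16, 368, 80] -> [-96, -2304, 384, 2016, 96, 2208, 480] -> [96, 2304, -384, -2016, -96, -2208, -480] -> [-864, -20736, 3456, 18144, 864, 19872, 4320] -> 25056
  [22, 50, -33, 2, 24, -28, 25] -> [176, 400, -264, 16, 192, -224, 200] -> [1056, 2400, -1584, 96, 1152, -1344, 1200] -> [-1056, -2400, 1584, -96, -1152, 1344, -1200] -> [9504, 21600, -14256, 864, 10368, -12096, 10800] -> 26784
  [47, -49, 45, 9] -> [376, -392, 360, 72] -> [2256, -2352, 2160, 432] -> [-2256, 2352, -2160, -432] -> [20304, -21168, 19440, 3888] -> 22464
  [-11, 11, -25] -> [-88, 88, -200] -> [-528, 528, -1200] -> [528, -528, 1200] -> [-4752, 4752, -10800] -> -10800
  [-38, -45, -29, 45, -50, -2, 36, -25, 15] -> [-304, -360, -232, 360, -400, -16, 288, -200, 120] -> [-1824, -2160, -1392, 2160, -2400, -96, 1728, -1200, 720] -> [1824, 2160, 1392, -2160, 2400, 96, -1728, 1200, -720] -> [-16416, -19440, -12528, 19440, -21600, -864, 15552, -10800, 6480] -> -40176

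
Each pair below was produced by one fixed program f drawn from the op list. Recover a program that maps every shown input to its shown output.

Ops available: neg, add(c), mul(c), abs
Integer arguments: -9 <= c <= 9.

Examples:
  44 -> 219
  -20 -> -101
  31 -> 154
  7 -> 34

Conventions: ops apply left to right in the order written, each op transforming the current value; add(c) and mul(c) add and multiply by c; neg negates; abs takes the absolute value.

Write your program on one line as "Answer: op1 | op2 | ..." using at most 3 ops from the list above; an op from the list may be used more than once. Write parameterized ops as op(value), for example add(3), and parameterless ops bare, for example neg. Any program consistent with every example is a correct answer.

mul(5) | add(-1)

Check, running the answer program on each example:
  44 -> 220 -> 219
  -20 -> -100 -> -101
  31 -> 155 -> 154
  7 -> 35 -> 34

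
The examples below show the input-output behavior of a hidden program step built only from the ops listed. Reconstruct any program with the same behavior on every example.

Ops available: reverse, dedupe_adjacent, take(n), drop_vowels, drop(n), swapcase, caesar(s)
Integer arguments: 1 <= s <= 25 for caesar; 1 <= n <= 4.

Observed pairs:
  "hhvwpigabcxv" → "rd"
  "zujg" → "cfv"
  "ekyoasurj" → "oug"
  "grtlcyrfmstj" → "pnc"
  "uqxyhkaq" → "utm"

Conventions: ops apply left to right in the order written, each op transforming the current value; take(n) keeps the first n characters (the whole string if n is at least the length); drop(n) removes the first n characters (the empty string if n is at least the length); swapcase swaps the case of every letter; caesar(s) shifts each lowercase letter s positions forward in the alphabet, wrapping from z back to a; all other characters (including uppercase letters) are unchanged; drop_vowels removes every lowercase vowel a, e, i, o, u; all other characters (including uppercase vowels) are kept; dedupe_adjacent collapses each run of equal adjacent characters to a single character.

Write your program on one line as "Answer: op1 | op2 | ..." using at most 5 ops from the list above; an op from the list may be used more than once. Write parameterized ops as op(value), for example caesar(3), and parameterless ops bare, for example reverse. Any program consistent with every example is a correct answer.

drop_vowels | caesar(22) | take(3) | dedupe_adjacent | reverse

Check, running the answer program on each example:
  "hhvwpigabcxv" -> "hhvwpgbcxv" -> "ddrslcxytr" -> "ddr" -> "dr" -> "rd"
  "zujg" -> "zjg" -> "vfc" -> "vfc" -> "vfc" -> "cfv"
  "ekyoasurj" -> "kysrj" -> "guonf" -> "guo" -> "guo" -> "oug"
  "grtlcyrfmstj" -> "grtlcyrfmstj" -> "cnphyunbiopf" -> "cnp" -> "cnp" -> "pnc"
  "uqxyhkaq" -> "qxyhkq" -> "mtudgm" -> "mtu" -> "mtu" -> "utm"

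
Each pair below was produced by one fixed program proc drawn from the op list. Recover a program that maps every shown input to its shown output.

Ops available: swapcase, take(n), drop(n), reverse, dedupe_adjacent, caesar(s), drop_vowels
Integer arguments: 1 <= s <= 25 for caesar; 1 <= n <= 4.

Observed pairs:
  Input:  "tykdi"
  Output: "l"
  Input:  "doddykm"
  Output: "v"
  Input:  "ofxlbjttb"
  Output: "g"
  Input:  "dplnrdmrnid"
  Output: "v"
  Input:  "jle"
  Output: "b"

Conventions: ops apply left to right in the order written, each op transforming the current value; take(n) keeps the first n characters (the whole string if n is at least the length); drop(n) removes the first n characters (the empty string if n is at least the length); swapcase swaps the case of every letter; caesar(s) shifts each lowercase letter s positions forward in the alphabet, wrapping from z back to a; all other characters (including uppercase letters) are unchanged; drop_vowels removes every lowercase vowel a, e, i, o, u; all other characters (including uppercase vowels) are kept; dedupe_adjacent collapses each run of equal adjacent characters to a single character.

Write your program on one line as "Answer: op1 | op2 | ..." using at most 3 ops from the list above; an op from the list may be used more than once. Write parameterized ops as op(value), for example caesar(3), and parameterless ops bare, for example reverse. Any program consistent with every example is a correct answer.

dedupe_adjacent | caesar(18) | take(1)

Check, running the answer program on each example:
  "tykdi" -> "tykdi" -> "lqcva" -> "l"
  "doddykm" -> "dodykm" -> "vgvqce" -> "v"
  "ofxlbjttb" -> "ofxlbjtb" -> "gxpdtblt" -> "g"
  "dplnrdmrnid" -> "dplnrdmrnid" -> "vhdfjvejfav" -> "v"
  "jle" -> "jle" -> "bdw" -> "b"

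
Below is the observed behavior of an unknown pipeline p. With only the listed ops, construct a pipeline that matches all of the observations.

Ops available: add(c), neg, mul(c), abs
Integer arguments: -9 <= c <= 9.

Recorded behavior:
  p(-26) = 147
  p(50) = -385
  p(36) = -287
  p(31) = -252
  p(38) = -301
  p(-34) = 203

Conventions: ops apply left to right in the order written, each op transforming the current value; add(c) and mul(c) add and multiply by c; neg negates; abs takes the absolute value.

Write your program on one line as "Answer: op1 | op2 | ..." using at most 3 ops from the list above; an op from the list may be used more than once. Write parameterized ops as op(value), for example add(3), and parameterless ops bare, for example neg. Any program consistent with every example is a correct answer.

add(1) | add(4) | mul(-7)

Check, running the answer program on each example:
  -26 -> -25 -> -21 -> 147
  50 -> 51 -> 55 -> -385
  36 -> 37 -> 41 -> -287
  31 -> 32 -> 36 -> -252
  38 -> 39 -> 43 -> -301
  -34 -> -33 -> -29 -> 203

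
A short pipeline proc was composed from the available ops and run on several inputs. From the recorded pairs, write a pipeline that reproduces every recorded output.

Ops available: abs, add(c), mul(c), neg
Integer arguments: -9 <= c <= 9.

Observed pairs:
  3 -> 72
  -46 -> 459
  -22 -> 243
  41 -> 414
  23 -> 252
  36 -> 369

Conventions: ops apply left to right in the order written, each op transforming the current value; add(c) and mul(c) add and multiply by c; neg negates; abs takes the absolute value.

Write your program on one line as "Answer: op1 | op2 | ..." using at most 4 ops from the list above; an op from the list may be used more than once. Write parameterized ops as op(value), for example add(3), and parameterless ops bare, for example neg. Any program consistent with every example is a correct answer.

abs | add(5) | mul(-9) | abs

Check, running the answer program on each example:
  3 -> 3 -> 8 -> -72 -> 72
  -46 -> 46 -> 51 -> -459 -> 459
  -22 -> 22 -> 27 -> -243 -> 243
  41 -> 41 -> 46 -> -414 -> 414
  23 -> 23 -> 28 -> -252 -> 252
  36 -> 36 -> 41 -> -369 -> 369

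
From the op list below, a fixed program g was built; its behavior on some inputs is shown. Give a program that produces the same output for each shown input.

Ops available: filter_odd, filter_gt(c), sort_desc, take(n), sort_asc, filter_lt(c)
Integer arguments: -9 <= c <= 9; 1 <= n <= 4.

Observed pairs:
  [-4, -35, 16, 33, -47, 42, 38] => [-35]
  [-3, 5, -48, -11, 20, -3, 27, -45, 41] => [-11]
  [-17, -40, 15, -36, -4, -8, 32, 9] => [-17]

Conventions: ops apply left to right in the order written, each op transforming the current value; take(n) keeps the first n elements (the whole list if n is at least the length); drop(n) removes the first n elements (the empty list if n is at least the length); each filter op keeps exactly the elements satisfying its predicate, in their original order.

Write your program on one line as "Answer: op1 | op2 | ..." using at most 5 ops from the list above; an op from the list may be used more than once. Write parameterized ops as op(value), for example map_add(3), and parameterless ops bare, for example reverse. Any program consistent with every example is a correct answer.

filter_odd | take(4) | filter_lt(-8) | take(1)

Check, running the answer program on each example:
  [-4, -35, 16, 33, -47, 42, 38] -> [-35, 33, -47] -> [-35, 33, -47] -> [-35, -47] -> [-35]
  [-3, 5, -48, -11, 20, -3, 27, -45, 41] -> [-3, 5, -11, -3, 27, -45, 41] -> [-3, 5, -11, -3] -> [-11] -> [-11]
  [-17, -40, 15, -36, -4, -8, 32, 9] -> [-17, 15, 9] -> [-17, 15, 9] -> [-17] -> [-17]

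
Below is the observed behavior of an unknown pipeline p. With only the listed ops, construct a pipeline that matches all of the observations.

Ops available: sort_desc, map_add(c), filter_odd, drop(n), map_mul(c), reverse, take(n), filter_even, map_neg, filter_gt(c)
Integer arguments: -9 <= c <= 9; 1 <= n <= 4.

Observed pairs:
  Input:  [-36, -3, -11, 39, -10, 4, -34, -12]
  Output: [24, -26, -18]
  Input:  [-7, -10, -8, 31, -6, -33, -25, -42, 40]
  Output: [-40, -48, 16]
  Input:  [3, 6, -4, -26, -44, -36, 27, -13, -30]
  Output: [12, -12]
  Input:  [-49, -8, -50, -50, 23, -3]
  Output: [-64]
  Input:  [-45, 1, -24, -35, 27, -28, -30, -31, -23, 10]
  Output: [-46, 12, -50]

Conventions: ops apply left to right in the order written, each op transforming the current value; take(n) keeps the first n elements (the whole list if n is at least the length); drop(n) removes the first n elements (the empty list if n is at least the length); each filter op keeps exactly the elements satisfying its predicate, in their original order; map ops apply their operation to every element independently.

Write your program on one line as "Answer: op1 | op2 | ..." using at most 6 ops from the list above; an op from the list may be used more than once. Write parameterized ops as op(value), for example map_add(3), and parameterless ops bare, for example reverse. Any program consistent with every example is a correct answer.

reverse | map_add(-8) | map_add(-7) | drop(2) | filter_even | take(3)

Check, running the answer program on each example:
  [-36, -3, -11, 39, -10, 4, -34, -12] -> [-12, -34, 4, -10, 39, -11, -3, -36] -> [-20, -42, -4, -18, 31, -19, -11, -44] -> [-27, -49, -11, -25, 24, -26, -18, -51] -> [-11, -25, 24, -26, -18, -51] -> [24, -26, -18] -> [24, -26, -18]
  [-7, -10, -8, 31, -6, -33, -25, -42, 40] -> [40, -42, -25, -33, -6, 31, -8, -10, -7] -> [32, -50, -33, -41, -14, 23, -16, -18, -15] -> [25, -57, -40, -48, -21, 16, -23, -25, -22] -> [-40, -48, -21, 16, -23, -25, -22] -> [-40, -48, 16, -22] -> [-40, -48, 16]
  [3, 6, -4, -26, -44, -36, 27, -13, -30] -> [-30, -13, 27, -36, -44, -26, -4, 6, 3] -> [-38, -21, 19, -44, -52, -34, -12, -2, -5] -> [-45, -28, 12, -51, -59, -41, -19, -9, -12] -> [12, -51, -59, -41, -19, -9, -12] -> [12, -12] -> [12, -12]
  [-49, -8, -50, -50, 23, -3] -> [-3, 23, -50, -50, -8, -49] -> [-11, 15, -58, -58, -16, -57] -> [-18, 8, -65, -65, -23, -64] -> [-65, -65, -23, -64] -> [-64] -> [-64]
  [-45, 1, -24, -35, 27, -28, -30, -31, -23, 10] -> [10, -23, -31, -30, -28, 27, -35, -24, 1, -45] -> [2, -31, -39, -38, -36, 19, -43, -32, -7, -53] -> [-5, -38, -46, -45, -43, 12, -50, -39, -14, -60] -> [-46, -45, -43, 12, -50, -39, -14, -60] -> [-46, 12, -50, -14, -60] -> [-46, 12, -50]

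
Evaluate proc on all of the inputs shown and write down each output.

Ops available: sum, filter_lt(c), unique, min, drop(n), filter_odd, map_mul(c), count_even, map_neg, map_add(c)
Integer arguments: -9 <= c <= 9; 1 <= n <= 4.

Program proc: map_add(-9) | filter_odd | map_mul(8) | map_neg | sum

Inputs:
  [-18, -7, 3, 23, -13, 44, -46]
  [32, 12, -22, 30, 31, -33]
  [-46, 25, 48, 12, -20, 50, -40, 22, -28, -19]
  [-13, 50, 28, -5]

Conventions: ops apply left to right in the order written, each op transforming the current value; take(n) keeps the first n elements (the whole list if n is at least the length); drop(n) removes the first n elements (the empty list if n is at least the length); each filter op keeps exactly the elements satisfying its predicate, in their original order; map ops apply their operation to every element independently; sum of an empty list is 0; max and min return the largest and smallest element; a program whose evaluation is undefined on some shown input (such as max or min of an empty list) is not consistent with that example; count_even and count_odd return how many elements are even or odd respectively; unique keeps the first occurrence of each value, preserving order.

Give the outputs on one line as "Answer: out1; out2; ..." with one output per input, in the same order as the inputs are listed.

Execution, op by op:
  [-18, -7, 3, 23, -13, 44, -46] -> [-27, -16, -6, 14, -22, 35, -55] -> [-27, 35, -55] -> [-216, 280, -440] -> [216, -280, 440] -> 376
  [32, 12, -22, 30, 31, -33] -> [23, 3, -31, 21, 22, -42] -> [23, 3, -31, 21] -> [184, 24, -248, 168] -> [-184, -24, 248, -168] -> -128
  [-46, 25, 48, 12, -20, 50, -40, 22, -28, -19] -> [-55, 16, 39, 3, -29, 41, -49, 13, -37, -28] -> [-55, 39, 3, -29, 41, -49, 13, -37] -> [-440, 312, 24, -232, 328, -392, 104, -296] -> [440, -312, -24, 232, -328, 392, -104, 296] -> 592
  [-13, 50, 28, -5] -> [-22, 41, 19, -14] -> [41, 19] -> [328, 152] -> [-328, -152] -> -480

376; -128; 592; -480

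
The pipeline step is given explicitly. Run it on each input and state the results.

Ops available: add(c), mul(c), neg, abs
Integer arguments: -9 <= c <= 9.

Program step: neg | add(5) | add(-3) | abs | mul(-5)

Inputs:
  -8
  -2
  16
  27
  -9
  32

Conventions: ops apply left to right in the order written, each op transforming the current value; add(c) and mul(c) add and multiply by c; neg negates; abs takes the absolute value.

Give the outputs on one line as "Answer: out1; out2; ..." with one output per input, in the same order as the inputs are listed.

-50; -20; -70; -125; -55; -150

Execution, op by op:
  -8 -> 8 -> 13 -> 10 -> 10 -> -50
  -2 -> 2 -> 7 -> 4 -> 4 -> -20
  16 -> -16 -> -11 -> -14 -> 14 -> -70
  27 -> -27 -> -22 -> -25 -> 25 -> -125
  -9 -> 9 -> 14 -> 11 -> 11 -> -55
  32 -> -32 -> -27 -> -30 -> 30 -> -150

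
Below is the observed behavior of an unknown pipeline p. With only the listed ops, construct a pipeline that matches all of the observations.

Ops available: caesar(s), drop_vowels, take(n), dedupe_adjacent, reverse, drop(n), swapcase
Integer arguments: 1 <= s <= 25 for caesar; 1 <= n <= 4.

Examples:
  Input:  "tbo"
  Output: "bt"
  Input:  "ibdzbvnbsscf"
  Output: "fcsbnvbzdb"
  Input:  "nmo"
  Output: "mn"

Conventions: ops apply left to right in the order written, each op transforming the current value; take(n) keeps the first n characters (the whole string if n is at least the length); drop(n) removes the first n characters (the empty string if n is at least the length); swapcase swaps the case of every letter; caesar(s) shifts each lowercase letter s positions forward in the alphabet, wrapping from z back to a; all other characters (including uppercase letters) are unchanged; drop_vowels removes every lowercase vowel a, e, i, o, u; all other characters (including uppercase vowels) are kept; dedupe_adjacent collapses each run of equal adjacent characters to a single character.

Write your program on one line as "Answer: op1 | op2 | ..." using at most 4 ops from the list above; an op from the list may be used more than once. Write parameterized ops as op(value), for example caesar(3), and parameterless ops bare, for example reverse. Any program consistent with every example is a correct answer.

reverse | dedupe_adjacent | drop_vowels

Check, running the answer program on each example:
  "tbo" -> "obt" -> "obt" -> "bt"
  "ibdzbvnbsscf" -> "fcssbnvbzdbi" -> "fcsbnvbzdbi" -> "fcsbnvbzdb"
  "nmo" -> "omn" -> "omn" -> "mn"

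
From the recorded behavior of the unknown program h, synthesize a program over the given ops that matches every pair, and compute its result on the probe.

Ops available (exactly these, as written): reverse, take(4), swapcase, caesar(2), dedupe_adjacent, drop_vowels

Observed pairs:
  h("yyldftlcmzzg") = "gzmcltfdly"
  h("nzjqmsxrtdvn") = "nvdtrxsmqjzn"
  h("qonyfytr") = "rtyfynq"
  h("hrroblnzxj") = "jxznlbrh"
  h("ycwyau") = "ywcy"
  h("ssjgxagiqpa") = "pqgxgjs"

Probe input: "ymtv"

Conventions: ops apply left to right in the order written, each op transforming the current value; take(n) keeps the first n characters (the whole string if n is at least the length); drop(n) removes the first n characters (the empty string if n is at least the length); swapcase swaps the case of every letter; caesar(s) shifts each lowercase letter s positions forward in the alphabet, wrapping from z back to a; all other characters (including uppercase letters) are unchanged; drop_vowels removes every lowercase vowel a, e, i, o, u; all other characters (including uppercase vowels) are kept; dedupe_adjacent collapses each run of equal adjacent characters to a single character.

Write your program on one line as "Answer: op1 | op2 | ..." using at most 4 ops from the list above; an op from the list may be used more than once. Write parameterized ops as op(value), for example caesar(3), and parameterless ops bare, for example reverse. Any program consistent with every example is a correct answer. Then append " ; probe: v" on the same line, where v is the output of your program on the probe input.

dedupe_adjacent | drop_vowels | reverse ; probe: "vtmy"

Check, running the answer program on each example:
  "yyldftlcmzzg" -> "yldftlcmzg" -> "yldftlcmzg" -> "gzmcltfdly"
  "nzjqmsxrtdvn" -> "nzjqmsxrtdvn" -> "nzjqmsxrtdvn" -> "nvdtrxsmqjzn"
  "qonyfytr" -> "qonyfytr" -> "qnyfytr" -> "rtyfynq"
  "hrroblnzxj" -> "hroblnzxj" -> "hrblnzxj" -> "jxznlbrh"
  "ycwyau" -> "ycwyau" -> "ycwy" -> "ywcy"
  "ssjgxagiqpa" -> "sjgxagiqpa" -> "sjgxgqp" -> "pqgxgjs"
  probe: "ymtv" -> "ymtv" -> "ymtv" -> "vtmy"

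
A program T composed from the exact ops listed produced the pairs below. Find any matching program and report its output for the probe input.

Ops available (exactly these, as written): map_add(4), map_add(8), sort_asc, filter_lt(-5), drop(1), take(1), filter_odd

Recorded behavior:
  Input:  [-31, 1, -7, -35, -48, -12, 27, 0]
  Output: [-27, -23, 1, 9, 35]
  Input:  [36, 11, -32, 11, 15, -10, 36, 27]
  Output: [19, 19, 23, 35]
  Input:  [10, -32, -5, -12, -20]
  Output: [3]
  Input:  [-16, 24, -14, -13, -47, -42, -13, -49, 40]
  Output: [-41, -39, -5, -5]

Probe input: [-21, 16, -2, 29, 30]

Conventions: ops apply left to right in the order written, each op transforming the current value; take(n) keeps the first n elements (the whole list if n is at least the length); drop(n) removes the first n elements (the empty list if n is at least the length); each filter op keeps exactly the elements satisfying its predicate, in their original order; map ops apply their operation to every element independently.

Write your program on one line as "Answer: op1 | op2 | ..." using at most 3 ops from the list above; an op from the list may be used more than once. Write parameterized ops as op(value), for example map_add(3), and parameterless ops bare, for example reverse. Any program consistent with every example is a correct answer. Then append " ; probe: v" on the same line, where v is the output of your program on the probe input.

filter_odd | sort_asc | map_add(8) ; probe: [-13, 37]

Check, running the answer program on each example:
  [-31, 1, -7, -35, -48, -12, 27, 0] -> [-31, 1, -7, -35, 27] -> [-35, -31, -7, 1, 27] -> [-27, -23, 1, 9, 35]
  [36, 11, -32, 11, 15, -10, 36, 27] -> [11, 11, 15, 27] -> [11, 11, 15, 27] -> [19, 19, 23, 35]
  [10, -32, -5, -12, -20] -> [-5] -> [-5] -> [3]
  [-16, 24, -14, -13, -47, -42, -13, -49, 40] -> [-13, -47, -13, -49] -> [-49, -47, -13, -13] -> [-41, -39, -5, -5]
  probe: [-21, 16, -2, 29, 30] -> [-21, 29] -> [-21, 29] -> [-13, 37]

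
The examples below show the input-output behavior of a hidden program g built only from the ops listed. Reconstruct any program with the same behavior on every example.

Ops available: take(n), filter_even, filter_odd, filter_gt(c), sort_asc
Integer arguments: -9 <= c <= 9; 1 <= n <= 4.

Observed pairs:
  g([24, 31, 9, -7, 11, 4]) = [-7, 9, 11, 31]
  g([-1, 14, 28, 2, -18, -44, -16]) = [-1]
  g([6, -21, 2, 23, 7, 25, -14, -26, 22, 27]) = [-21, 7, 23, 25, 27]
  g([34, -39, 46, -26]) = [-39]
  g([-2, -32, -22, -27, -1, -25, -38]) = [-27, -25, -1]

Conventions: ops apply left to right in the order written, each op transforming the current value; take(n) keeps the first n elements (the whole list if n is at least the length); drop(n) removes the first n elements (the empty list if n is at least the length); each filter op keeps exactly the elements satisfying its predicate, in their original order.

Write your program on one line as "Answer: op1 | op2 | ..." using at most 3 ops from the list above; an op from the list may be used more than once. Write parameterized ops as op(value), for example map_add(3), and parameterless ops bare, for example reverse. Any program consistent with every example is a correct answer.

sort_asc | filter_odd

Check, running the answer program on each example:
  [24, 31, 9, -7, 11, 4] -> [-7, 4, 9, 11, 24, 31] -> [-7, 9, 11, 31]
  [-1, 14, 28, 2, -18, -44, -16] -> [-44, -18, -16, -1, 2, 14, 28] -> [-1]
  [6, -21, 2, 23, 7, 25, -14, -26, 22, 27] -> [-26, -21, -14, 2, 6, 7, 22, 23, 25, 27] -> [-21, 7, 23, 25, 27]
  [34, -39, 46, -26] -> [-39, -26, 34, 46] -> [-39]
  [-2, -32, -22, -27, -1, -25, -38] -> [-38, -32, -27, -25, -22, -2, -1] -> [-27, -25, -1]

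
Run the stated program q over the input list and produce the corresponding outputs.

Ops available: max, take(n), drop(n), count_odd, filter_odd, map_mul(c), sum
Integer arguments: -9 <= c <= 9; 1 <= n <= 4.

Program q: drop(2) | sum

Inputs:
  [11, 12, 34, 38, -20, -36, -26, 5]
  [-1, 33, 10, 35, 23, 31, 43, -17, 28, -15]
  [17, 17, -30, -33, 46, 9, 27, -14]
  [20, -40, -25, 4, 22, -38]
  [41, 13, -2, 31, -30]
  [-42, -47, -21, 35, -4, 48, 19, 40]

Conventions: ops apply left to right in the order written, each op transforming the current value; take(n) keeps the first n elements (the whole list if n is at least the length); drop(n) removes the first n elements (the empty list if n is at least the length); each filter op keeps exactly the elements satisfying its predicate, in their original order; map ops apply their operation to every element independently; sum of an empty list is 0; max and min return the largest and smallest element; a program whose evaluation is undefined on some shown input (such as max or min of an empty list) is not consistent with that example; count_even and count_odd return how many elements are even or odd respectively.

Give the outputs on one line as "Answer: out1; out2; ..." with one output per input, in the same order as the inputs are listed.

-5; 138; 5; -37; -1; 117

Execution, op by op:
  [11, 12, 34, 38, -20, -36, -26, 5] -> [34, 38, -20, -36, -26, 5] -> -5
  [-1, 33, 10, 35, 23, 31, 43, -17, 28, -15] -> [10, 35, 23, 31, 43, -17, 28, -15] -> 138
  [17, 17, -30, -33, 46, 9, 27, -14] -> [-30, -33, 46, 9, 27, -14] -> 5
  [20, -40, -25, 4, 22, -38] -> [-25, 4, 22, -38] -> -37
  [41, 13, -2, 31, -30] -> [-2, 31, -30] -> -1
  [-42, -47, -21, 35, -4, 48, 19, 40] -> [-21, 35, -4, 48, 19, 40] -> 117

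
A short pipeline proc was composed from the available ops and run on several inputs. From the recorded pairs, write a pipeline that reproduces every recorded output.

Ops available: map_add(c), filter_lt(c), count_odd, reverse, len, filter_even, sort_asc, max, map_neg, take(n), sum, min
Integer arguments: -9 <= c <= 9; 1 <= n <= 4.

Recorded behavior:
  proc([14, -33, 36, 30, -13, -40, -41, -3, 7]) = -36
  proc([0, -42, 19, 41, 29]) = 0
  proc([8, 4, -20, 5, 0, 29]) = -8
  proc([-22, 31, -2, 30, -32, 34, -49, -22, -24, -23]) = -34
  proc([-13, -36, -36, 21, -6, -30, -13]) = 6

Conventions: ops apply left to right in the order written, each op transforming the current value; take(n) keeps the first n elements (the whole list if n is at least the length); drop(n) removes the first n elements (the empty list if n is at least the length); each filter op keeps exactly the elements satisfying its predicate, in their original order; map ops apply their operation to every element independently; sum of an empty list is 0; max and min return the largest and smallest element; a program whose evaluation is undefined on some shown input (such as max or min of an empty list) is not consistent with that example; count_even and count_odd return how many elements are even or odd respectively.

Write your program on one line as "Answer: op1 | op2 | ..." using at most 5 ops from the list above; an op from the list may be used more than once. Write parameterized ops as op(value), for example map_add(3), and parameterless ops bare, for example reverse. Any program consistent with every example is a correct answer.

filter_even | sort_asc | map_neg | min

Check, running the answer program on each example:
  [14, -33, 36, 30, -13, -40, -41, -3, 7] -> [14, 36, 30, -40] -> [-40, 14, 30, 36] -> [40, -14, -30, -36] -> -36
  [0, -42, 19, 41, 29] -> [0, -42] -> [-42, 0] -> [42, 0] -> 0
  [8, 4, -20, 5, 0, 29] -> [8, 4, -20, 0] -> [-20, 0, 4, 8] -> [20, 0, -4, -8] -> -8
  [-22, 31, -2, 30, -32, 34, -49, -22, -24, -23] -> [-22, -2, 30, -32, 34, -22, -24] -> [-32, -24, -22, -22, -2, 30, 34] -> [32, 24, 22, 22, 2, -30, -34] -> -34
  [-13, -36, -36, 21, -6, -30, -13] -> [-36, -36, -6, -30] -> [-36, -36, -30, -6] -> [36, 36, 30, 6] -> 6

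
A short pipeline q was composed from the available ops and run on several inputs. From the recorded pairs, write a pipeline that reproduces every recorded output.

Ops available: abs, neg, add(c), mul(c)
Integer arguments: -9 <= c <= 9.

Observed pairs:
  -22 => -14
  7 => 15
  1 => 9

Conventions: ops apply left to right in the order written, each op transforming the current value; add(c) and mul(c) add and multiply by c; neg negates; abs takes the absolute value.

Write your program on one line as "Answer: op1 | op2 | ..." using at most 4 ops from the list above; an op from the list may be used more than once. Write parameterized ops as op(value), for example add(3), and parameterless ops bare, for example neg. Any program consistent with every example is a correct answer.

neg | add(-8) | neg

Check, running the answer program on each example:
  -22 -> 22 -> 14 -> -14
  7 -> -7 -> -15 -> 15
  1 -> -1 -> -9 -> 9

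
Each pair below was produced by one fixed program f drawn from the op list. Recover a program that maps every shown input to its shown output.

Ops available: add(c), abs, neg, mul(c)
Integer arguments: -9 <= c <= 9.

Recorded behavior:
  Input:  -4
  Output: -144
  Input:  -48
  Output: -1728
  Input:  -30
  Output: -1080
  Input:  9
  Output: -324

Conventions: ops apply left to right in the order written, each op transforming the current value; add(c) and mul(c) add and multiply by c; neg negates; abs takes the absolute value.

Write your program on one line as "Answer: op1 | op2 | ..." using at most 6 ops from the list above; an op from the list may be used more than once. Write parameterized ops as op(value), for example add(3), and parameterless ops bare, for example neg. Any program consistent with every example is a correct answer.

mul(4) | mul(-9) | neg | abs | neg

Check, running the answer program on each example:
  -4 -> -16 -> 144 -> -144 -> 144 -> -144
  -48 -> -192 -> 1728 -> -1728 -> 1728 -> -1728
  -30 -> -120 -> 1080 -> -1080 -> 1080 -> -1080
  9 -> 36 -> -324 -> 324 -> 324 -> -324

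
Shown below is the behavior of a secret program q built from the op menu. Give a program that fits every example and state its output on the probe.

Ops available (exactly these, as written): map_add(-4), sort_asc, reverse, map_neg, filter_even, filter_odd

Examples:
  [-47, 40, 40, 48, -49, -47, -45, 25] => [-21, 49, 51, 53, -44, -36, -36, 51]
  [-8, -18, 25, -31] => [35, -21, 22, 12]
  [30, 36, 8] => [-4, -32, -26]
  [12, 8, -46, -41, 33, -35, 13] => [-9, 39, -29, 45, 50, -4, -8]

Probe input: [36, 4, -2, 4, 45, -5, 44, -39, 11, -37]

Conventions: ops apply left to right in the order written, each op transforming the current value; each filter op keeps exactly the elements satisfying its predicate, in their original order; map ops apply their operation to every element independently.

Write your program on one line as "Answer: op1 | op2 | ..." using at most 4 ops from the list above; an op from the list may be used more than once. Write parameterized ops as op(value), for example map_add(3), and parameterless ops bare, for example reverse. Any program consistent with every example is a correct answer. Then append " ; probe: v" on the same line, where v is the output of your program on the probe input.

map_add(-4) | reverse | map_neg ; probe: [41, -7, 43, -40, 9, -41, 0, 6, 0, -32]

Check, running the answer program on each example:
  [-47, 40, 40, 48, -49, -47, -45, 25] -> [-51, 36, 36, 44, -53, -51, -49, 21] -> [21, -49, -51, -53, 44, 36, 36, -51] -> [-21, 49, 51, 53, -44, -36, -36, 51]
  [-8, -18, 25, -31] -> [-12, -22, 21, -35] -> [-35, 21, -22, -12] -> [35, -21, 22, 12]
  [30, 36, 8] -> [26, 32, 4] -> [4, 32, 26] -> [-4, -32, -26]
  [12, 8, -46, -41, 33, -35, 13] -> [8, 4, -50, -45, 29, -39, 9] -> [9, -39, 29, -45, -50, 4, 8] -> [-9, 39, -29, 45, 50, -4, -8]
  probe: [36, 4, -2, 4, 45, -5, 44, -39, 11, -37] -> [32, 0, -6, 0, 41, -9, 40, -43, 7, -41] -> [-41, 7, -43, 40, -9, 41, 0, -6, 0, 32] -> [41, -7, 43, -40, 9, -41, 0, 6, 0, -32]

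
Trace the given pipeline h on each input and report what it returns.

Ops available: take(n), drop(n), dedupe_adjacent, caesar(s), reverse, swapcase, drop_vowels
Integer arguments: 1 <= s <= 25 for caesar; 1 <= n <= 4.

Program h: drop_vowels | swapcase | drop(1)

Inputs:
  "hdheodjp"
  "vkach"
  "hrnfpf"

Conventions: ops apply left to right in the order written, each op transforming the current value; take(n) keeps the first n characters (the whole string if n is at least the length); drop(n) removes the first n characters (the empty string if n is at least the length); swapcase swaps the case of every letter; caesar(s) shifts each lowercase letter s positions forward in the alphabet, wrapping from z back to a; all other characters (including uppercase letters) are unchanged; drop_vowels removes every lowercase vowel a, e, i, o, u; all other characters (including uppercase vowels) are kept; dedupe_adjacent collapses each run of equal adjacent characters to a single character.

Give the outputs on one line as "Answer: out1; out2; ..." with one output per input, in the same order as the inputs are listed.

Execution, op by op:
  "hdheodjp" -> "hdhdjp" -> "HDHDJP" -> "DHDJP"
  "vkach" -> "vkch" -> "VKCH" -> "KCH"
  "hrnfpf" -> "hrnfpf" -> "HRNFPF" -> "RNFPF"

"DHDJP"; "KCH"; "RNFPF"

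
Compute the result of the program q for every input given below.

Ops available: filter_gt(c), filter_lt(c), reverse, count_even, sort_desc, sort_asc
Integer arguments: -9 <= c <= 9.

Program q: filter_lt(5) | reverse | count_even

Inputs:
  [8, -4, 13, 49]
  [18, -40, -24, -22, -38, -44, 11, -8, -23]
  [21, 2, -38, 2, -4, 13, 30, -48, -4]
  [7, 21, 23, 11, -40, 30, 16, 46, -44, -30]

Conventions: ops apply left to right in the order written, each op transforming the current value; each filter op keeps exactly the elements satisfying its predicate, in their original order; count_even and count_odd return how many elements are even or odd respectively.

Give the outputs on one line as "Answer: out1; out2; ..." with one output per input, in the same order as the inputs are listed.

Execution, op by op:
  [8, -4, 13, 49] -> [-4] -> [-4] -> 1
  [18, -40, -24, -22, -38, -44, 11, -8, -23] -> [-40, -24, -22, -38, -44, -8, -23] -> [-23, -8, -44, -38, -22, -24, -40] -> 6
  [21, 2, -38, 2, -4, 13, 30, -48, -4] -> [2, -38, 2, -4, -48, -4] -> [-4, -48, -4, 2, -38, 2] -> 6
  [7, 21, 23, 11, -40, 30, 16, 46, -44, -30] -> [-40, -44, -30] -> [-30, -44, -40] -> 3

1; 6; 6; 3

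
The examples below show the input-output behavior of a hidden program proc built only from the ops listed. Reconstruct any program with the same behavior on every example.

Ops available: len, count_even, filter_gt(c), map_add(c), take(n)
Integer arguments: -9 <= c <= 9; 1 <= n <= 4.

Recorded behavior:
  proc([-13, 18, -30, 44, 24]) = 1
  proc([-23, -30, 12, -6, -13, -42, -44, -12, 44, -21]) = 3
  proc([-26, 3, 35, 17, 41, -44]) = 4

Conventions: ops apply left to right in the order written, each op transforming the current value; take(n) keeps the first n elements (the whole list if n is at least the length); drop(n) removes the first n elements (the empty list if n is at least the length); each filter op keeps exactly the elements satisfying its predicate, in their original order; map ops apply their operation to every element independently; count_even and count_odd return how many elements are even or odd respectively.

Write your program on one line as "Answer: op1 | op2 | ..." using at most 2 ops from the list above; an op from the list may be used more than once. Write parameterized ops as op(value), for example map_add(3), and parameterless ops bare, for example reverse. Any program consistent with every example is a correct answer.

map_add(9) | count_even

Check, running the answer program on each example:
  [-13, 18, -30, 44, 24] -> [-4, 27, -21, 53, 33] -> 1
  [-23, -30, 12, -6, -13, -42, -44, -12, 44, -21] -> [-14, -21, 21, 3, -4, -33, -35, -3, 53, -12] -> 3
  [-26, 3, 35, 17, 41, -44] -> [-17, 12, 44, 26, 50, -35] -> 4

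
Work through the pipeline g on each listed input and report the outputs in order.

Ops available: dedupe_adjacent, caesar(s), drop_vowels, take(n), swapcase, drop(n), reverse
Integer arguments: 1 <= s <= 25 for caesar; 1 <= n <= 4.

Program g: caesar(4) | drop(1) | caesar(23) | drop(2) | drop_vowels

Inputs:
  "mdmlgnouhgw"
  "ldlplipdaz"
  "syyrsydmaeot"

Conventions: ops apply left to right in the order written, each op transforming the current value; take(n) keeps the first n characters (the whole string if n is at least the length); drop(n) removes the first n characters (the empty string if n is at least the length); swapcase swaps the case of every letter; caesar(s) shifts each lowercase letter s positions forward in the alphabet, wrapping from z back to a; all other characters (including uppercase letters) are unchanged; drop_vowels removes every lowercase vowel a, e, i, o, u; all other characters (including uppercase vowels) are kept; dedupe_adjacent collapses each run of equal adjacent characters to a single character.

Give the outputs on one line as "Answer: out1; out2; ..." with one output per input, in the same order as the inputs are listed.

Execution, op by op:
  "mdmlgnouhgw" -> "qhqpkrsylka" -> "hqpkrsylka" -> "enmhopvihx" -> "mhopvihx" -> "mhpvhx"
  "ldlplipdaz" -> "phptpmthed" -> "hptpmthed" -> "emqmjqeba" -> "qmjqeba" -> "qmjqb"
  "syyrsydmaeot" -> "wccvwchqeisx" -> "ccvwchqeisx" -> "zzstzenbfpu" -> "stzenbfpu" -> "stznbfp"

"mhpvhx"; "qmjqb"; "stznbfp"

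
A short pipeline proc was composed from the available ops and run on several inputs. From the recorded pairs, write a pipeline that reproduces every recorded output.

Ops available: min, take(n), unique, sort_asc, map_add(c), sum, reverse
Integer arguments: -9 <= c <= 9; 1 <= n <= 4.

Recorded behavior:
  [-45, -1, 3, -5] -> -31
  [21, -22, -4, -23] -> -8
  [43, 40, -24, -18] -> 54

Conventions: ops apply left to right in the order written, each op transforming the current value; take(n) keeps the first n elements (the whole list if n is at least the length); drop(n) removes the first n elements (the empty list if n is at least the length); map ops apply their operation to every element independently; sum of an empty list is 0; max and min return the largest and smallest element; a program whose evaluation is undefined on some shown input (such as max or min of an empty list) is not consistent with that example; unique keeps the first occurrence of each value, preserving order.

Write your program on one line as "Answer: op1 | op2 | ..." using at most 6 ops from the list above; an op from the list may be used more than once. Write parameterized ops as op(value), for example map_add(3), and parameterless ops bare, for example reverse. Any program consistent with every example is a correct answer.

reverse | map_add(8) | map_add(6) | reverse | take(2) | min

Check, running the answer program on each example:
  [-45, -1, 3, -5] -> [-5, 3, -1, -45] -> [3, 11, 7, -37] -> [9, 17, 13, -31] -> [-31, 13, 17, 9] -> [-31, 13] -> -31
  [21, -22, -4, -23] -> [-23, -4, -22, 21] -> [-15, 4, -14, 29] -> [-9, 10, -8, 35] -> [35, -8, 10, -9] -> [35, -8] -> -8
  [43, 40, -24, -18] -> [-18, -24, 40, 43] -> [-10, -16, 48, 51] -> [-4, -10, 54, 57] -> [57, 54, -10, -4] -> [57, 54] -> 54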